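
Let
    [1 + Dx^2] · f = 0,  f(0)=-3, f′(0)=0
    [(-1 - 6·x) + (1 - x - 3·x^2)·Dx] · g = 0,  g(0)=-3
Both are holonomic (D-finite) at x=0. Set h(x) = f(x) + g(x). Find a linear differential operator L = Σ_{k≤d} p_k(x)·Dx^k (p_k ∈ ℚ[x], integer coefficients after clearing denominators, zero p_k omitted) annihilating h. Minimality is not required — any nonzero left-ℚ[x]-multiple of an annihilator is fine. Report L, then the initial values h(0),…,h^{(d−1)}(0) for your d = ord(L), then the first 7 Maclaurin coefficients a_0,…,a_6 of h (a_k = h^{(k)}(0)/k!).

L = (-43 - 292·x - 307·x^2 - 624·x^3 - 45·x^4 - 54·x^5) + (9 + 7·x + 6·x^2 - 91·x^3 - 144·x^4 - 27·x^5 - 27·x^6)·Dx + (-43 - 292·x - 307·x^2 - 624·x^3 - 45·x^4 - 54·x^5)·Dx^2 + (9 + 7·x + 6·x^2 - 91·x^3 - 144·x^4 - 27·x^5 - 27·x^6)·Dx^3  (order 3).
h: a_k = -6, -3, -21/2, -21, -457/8, -120, -69839/240, …
ICs: h(0) = -6, h′(0) = -3, h′′(0) = -21.

f: a_k = -3, 0, 3/2, 0, -1/8, 0, 1/240, …
g: a_k = -3, -3, -12, -21, -57, -120, -291, …
L₀ := lclm(L_f,L_g); ord L₀ ≤ 2+1.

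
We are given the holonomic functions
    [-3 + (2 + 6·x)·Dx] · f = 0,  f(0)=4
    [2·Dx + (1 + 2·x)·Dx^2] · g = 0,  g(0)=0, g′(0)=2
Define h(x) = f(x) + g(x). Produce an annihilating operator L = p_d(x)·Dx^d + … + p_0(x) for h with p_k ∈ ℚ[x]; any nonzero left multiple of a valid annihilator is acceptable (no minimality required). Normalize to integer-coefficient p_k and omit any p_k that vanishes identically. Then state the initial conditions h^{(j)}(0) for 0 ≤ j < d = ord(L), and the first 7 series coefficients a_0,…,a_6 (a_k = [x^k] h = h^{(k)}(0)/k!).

L = (-6 + 36·x)·Dx + (5 + 84·x + 180·x^2)·Dx^2 + (2 + 22·x + 72·x^2 + 72·x^3)·Dx^3  (order 3).
h: a_k = 4, 8, -13/2, 113/12, -533/32, 10553/320, -54119/768, …
ICs: h(0) = 4, h′(0) = 8, h′′(0) = -13.

f: a_k = 4, 6, -9/2, 27/4, -405/32, 1701/64, -15309/256, …
g: a_k = 0, 2, -2, 8/3, -4, 32/5, -32/3, …
Weyl lclm of L_f,L_g ⇒ L₀ (ord ≤ 3).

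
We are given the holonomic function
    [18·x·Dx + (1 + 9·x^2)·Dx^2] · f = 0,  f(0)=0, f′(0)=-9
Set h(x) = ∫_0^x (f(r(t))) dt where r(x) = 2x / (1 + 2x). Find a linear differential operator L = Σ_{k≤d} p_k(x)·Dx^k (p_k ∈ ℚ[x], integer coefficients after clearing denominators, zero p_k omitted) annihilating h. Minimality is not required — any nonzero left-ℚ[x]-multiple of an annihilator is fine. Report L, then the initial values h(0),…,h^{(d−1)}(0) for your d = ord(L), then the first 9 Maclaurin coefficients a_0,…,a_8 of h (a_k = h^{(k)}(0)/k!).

f: a_k = 0, -9, 0, 27, 0, -729/5, 0, 6561/7, 0, …
Substitute x→r, Dx→(1/r')Dx; clear ⇒ L₀.
h=∫h₀ ⇒ L = L₀·Dx.
L = (4 + 80·x)·Dx^2 + (1 + 4·x + 40·x^2)·Dx^3  (order 3).
h: a_k = 0, 0, -9, 12, 36, -1152/5, 192/5, 29952/7, -95616/7, …
ICs: h(0) = 0, h′(0) = 0, h′′(0) = -18.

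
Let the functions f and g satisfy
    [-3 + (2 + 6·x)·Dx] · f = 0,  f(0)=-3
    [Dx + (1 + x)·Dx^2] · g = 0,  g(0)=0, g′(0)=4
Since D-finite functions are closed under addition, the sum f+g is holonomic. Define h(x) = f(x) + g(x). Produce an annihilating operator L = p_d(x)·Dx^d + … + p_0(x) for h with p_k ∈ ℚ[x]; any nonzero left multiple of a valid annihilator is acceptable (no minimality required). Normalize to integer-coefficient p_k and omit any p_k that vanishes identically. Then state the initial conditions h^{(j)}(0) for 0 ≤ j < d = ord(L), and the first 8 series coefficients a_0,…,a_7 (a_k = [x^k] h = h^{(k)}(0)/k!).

f: a_k = -3, -9/2, 27/8, -81/16, 1215/128, -5103/256, 45927/1024, -216513/2048, …
g: a_k = 0, 4, -2, 4/3, -1, 4/5, -2/3, 4/7, …
Weyl lclm of L_f,L_g ⇒ L₀ (ord ≤ 3).
L = (-15 + 9·x)·Dx + (-19 - 6·x + 45·x^2)·Dx^2 + (-2 - 2·x + 18·x^2 + 18·x^3)·Dx^3  (order 3).
h: a_k = -3, -1/2, 11/8, -179/48, 1087/128, -24491/1280, 135733/3072, -1507399/14336, …
ICs: h(0) = -3, h′(0) = -1/2, h′′(0) = 11/4.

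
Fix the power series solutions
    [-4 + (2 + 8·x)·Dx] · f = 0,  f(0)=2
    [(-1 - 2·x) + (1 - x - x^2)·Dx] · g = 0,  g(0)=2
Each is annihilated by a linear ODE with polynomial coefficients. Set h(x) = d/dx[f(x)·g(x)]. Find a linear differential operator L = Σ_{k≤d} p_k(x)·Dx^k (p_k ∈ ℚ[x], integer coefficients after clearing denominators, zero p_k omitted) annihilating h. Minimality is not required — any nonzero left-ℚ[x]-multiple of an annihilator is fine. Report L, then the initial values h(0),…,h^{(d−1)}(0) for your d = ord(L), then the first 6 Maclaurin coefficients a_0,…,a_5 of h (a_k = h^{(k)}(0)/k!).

f: a_k = 2, 4, -4, 8, -20, 56, …
g: a_k = 2, 2, 4, 6, 10, 16, …
Product ⇒ symmetric product L₀, ord ≤ 1.
h₀' ⇒ L via d/dx closure of L₀.
L = (4 + 66·x + 126·x^2 + 80·x^3 + 60·x^4) + (-3 - 13·x - 3·x^2 + 14·x^3 + 46·x^4 + 24·x^5)·Dx  (order 1).
h: a_k = 12, 16, 108, 16, 760, -1080, …
ICs: h(0) = 12.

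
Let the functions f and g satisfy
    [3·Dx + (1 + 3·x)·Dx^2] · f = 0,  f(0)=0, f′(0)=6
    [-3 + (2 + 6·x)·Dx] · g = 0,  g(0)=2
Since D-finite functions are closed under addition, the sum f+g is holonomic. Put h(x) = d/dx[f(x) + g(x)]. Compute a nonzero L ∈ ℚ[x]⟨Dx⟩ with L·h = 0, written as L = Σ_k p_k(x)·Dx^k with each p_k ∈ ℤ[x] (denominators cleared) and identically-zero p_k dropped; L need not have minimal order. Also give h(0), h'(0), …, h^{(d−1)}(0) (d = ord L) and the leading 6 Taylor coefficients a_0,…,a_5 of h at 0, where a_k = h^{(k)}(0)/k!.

f: a_k = 0, 6, -9, 18, -81/2, 486/5, …
g: a_k = 2, 3, -9/4, 27/8, -405/64, 1701/128, …
L₀ := lclm(L_f,L_g); ord L₀ ≤ 2+1.
Differentiate: ansatz ord ≤ ord L₀ ⇒ L.
L = 9 + (15 + 45·x)·Dx + (2 + 12·x + 18·x^2)·Dx^2  (order 2).
h: a_k = 9, -45/2, 513/8, -2997/16, 70713/128, -419175/256, …
ICs: h(0) = 9, h′(0) = -45/2.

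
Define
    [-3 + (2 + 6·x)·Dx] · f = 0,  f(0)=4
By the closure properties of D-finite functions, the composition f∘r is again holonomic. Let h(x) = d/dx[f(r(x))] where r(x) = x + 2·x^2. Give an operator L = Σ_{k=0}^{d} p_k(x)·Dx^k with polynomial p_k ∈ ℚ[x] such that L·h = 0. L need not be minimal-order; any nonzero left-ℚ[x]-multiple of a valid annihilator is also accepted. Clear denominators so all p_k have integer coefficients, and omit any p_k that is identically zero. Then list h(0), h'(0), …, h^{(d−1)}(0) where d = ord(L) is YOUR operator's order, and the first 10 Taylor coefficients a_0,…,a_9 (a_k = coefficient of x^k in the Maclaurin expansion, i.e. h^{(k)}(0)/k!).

f: a_k = 4, 6, -9/2, 27/4, -405/32, 1701/64, -15309/256, 72171/512, -2814669/8192, 14073345/16384, …
Substitute x→r, Dx→(1/r')Dx; clear ⇒ L₀.
Derive L from L₀ (diff closure).
L = 5 + (-2 - 14·x - 36·x^2 - 48·x^3)·Dx  (order 1).
h: a_k = 6, 15, -135/4, 315/8, 2025/64, -33615/128, 292005/512, -282285/1024, -35352855/16384, 247756725/32768, …
ICs: h(0) = 6.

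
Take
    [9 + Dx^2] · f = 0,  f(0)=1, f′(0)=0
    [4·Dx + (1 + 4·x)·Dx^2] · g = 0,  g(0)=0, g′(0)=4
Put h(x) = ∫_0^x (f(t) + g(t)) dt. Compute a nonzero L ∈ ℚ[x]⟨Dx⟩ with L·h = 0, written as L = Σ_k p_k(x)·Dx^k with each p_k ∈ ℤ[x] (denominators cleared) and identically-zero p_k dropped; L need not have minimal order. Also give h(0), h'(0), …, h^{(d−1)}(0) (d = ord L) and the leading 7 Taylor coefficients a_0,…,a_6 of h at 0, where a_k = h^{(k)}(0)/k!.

L = (3780 + 2592·x + 5184·x^2)·Dx^2 + (369 + 2124·x + 3888·x^2 + 5184·x^3)·Dx^3 + (420 + 288·x + 576·x^2)·Dx^4 + (41 + 236·x + 432·x^2 + 576·x^3)·Dx^5  (order 5).
h: a_k = 0, 1, 2, -25/6, 16/3, -97/8, 512/15, …
ICs: h(0) = 0, h′(0) = 1, h′′(0) = 4, h′′′(0) = -25, h′′′′(0) = 128.

f: a_k = 1, 0, -9/2, 0, 27/8, 0, -81/80, …
g: a_k = 0, 4, -8, 64/3, -64, 1024/5, -2048/3, …
L₀ := lclm(L_f,L_g); ord L₀ ≤ 2+2.
Integrate: L := L₀·Dx.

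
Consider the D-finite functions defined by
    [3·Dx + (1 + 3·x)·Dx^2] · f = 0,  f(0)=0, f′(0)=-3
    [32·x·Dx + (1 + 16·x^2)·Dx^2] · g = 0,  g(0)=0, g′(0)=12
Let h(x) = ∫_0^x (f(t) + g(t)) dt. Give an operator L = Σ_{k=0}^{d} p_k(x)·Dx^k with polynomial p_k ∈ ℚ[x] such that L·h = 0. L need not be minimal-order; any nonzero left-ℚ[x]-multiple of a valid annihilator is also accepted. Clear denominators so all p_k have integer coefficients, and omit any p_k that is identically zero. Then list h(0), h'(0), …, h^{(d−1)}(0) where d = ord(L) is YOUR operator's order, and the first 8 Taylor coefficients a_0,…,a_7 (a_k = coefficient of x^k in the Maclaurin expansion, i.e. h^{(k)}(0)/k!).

L = (-96 - 864·x + 4608·x^2 + 4608·x^3)·Dx^2 + (-50 - 192·x + 672·x^2 + 9216·x^3 + 9216·x^4)·Dx^3 + (-3 + 23·x + 96·x^2 + 512·x^3 + 2304·x^4 + 2304·x^5)·Dx^4  (order 4).
h: a_k = 0, 0, 9/2, 3/2, -73/4, 81/20, 943/10, 243/14, …
ICs: h(0) = 0, h′(0) = 0, h′′(0) = 9, h′′′(0) = 9.

f: a_k = 0, -3, 9/2, -9, 81/4, -243/5, 243/2, -2187/7, …
g: a_k = 0, 12, 0, -64, 0, 3072/5, 0, -49152/7, …
L₀ := lclm(L_f,L_g); ord L₀ ≤ 2+2.
h=∫h₀ ⇒ L = L₀·Dx.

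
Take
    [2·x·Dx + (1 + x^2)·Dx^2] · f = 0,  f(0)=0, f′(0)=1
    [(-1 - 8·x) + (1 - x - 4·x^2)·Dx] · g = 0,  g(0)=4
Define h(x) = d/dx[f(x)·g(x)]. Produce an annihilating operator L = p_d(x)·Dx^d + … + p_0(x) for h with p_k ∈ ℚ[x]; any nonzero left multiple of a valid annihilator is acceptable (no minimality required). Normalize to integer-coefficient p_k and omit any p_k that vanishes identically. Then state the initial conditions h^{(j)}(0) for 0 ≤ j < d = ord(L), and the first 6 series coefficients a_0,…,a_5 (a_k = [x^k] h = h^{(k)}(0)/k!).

f: a_k = 0, 1, 0, -1/3, 0, 1/5, …
g: a_k = 4, 4, 20, 36, 116, 260, …
Product ⇒ symmetric product L₀, ord ≤ 2.
Derive L from L₀ (diff closure).
L = (86 + 318·x^2 + 96·x^3 + 576·x^4) + (13 + 106·x + 57·x^2 + 334·x^3 + 96·x^4 + 384·x^5)·Dx + (-4 + 3·x + x^2 + 19·x^3 + 53·x^4 + 16·x^5 + 48·x^6)·Dx^2  (order 2).
h: a_k = 4, 8, 56, 416/3, 1652/3, 7464/5, …
ICs: h(0) = 4, h′(0) = 8.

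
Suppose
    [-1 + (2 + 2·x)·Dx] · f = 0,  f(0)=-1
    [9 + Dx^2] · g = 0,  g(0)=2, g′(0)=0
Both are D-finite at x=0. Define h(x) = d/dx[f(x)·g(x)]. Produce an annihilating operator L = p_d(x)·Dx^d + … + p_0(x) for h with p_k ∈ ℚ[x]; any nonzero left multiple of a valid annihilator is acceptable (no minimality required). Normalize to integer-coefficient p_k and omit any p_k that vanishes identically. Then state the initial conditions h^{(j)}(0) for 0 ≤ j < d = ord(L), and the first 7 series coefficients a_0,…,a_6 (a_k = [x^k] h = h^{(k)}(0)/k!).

f: a_k = -1, -1/2, 1/8, -1/16, 5/128, -7/256, 21/1024, …
g: a_k = 2, 0, -9, 0, 27/4, 0, -81/40, …
L₀ := L_f ⊗_s L_g (sym. prod.), ord ≤ 2.
h₀' ⇒ L via d/dx closure of L₀.
L = (551 + 1968·x + 2712·x^2 + 1728·x^3 + 432·x^4) + (-44 - 140·x - 144·x^2 - 48·x^3)·Dx + (52 + 200·x + 292·x^2 + 192·x^3 + 48·x^4)·Dx^2  (order 2).
h: a_k = -1, 37/2, 105/8, -499/16, -1835/128, 19647/1280, 28833/5120, …
ICs: h(0) = -1, h′(0) = 37/2.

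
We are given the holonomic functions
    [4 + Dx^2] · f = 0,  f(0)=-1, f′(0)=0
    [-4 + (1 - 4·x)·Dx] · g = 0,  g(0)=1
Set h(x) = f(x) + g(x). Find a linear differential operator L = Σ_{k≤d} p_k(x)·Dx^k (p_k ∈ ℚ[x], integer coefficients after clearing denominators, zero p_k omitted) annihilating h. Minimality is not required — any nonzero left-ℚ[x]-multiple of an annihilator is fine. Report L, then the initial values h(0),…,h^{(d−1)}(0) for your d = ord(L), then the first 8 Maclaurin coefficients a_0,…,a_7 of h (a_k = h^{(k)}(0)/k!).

f: a_k = -1, 0, 2, 0, -2/3, 0, 4/45, 0, …
g: a_k = 1, 4, 16, 64, 256, 1024, 4096, 16384, …
L₀ := lclm(L_f,L_g); ord L₀ ≤ 2+1.
L = (-400 + 128·x - 256·x^2) + (36 - 176·x + 192·x^2 - 256·x^3)·Dx + (-100 + 32·x - 64·x^2)·Dx^2 + (9 - 44·x + 48·x^2 - 64·x^3)·Dx^3  (order 3).
h: a_k = 0, 4, 18, 64, 766/3, 1024, 184324/45, 16384, …
ICs: h(0) = 0, h′(0) = 4, h′′(0) = 36.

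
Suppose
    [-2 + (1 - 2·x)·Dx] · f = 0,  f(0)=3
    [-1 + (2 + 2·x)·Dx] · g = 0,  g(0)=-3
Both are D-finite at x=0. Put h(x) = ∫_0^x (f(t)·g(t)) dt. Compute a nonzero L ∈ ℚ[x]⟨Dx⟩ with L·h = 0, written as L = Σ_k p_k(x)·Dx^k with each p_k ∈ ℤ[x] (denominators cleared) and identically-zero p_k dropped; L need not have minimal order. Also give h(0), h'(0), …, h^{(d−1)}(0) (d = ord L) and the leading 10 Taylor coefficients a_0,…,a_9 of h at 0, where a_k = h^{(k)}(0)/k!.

L = (5 + 2·x)·Dx + (-2 + 2·x + 4·x^2)·Dx^2  (order 2).
h: a_k = 0, -9, -45/4, -117/8, -1413/64, -22563/640, -30105/512, -722331/7168, -2889621/16384, -10273779/32768, …
ICs: h(0) = 0, h′(0) = -9.

f: a_k = 3, 6, 12, 24, 48, 96, 192, 384, 768, 1536, …
g: a_k = -3, -3/2, 3/8, -3/16, 15/128, -21/256, 63/1024, -99/2048, 1287/32768, -2145/65536, …
Sym-product of L_f,L_g gives L₀ (≤ ord 1).
h=∫₀ˣh₀: take L = L₀·Dx.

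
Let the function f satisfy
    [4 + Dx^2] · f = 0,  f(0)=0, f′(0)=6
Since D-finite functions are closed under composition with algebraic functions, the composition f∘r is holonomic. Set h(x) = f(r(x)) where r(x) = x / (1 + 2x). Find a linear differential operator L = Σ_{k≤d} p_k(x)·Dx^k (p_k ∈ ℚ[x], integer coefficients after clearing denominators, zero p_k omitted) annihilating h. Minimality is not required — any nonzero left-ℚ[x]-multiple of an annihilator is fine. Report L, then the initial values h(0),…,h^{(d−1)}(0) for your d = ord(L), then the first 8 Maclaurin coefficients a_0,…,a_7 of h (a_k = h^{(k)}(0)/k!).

f: a_k = 0, 6, 0, -4, 0, 4/5, 0, -8/105, …
Substitute x→r, Dx→(1/r')Dx; clear ⇒ L₀.
L = 4 + (4 + 24·x + 48·x^2 + 32·x^3)·Dx + (1 + 8·x + 24·x^2 + 32·x^3 + 16·x^4)·Dx^2  (order 2).
h: a_k = 0, 6, -12, 20, -24, 4/5, 120, -55448/105, …
ICs: h(0) = 0, h′(0) = 6.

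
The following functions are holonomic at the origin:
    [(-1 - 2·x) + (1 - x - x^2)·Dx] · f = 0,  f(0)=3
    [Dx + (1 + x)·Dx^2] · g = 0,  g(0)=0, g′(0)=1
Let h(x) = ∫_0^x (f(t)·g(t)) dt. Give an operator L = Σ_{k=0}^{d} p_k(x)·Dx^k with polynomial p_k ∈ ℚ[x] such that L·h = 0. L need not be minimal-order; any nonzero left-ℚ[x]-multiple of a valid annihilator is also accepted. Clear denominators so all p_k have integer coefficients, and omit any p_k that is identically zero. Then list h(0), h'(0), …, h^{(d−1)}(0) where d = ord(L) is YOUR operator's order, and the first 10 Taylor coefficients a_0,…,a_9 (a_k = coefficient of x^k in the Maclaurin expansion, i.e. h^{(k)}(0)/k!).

L = (3 + 4·x)·Dx + (1 + 7·x + 5·x^2)·Dx^2 + (-1 + 2·x^2 + x^3)·Dx^3  (order 3).
h: a_k = 0, 0, 3/2, 1/2, 11/8, 5/4, 247/120, 181/70, 4323/1120, 13609/2520, …
ICs: h(0) = 0, h′(0) = 0, h′′(0) = 3.

f: a_k = 3, 3, 6, 9, 15, 24, 39, 63, 102, 165, …
g: a_k = 0, 1, -1/2, 1/3, -1/4, 1/5, -1/6, 1/7, -1/8, 1/9, …
f·g: L₀ = L_f ⊗_s L_g, ord ≤ 1·2.
h=∫h₀ ⇒ L = L₀·Dx.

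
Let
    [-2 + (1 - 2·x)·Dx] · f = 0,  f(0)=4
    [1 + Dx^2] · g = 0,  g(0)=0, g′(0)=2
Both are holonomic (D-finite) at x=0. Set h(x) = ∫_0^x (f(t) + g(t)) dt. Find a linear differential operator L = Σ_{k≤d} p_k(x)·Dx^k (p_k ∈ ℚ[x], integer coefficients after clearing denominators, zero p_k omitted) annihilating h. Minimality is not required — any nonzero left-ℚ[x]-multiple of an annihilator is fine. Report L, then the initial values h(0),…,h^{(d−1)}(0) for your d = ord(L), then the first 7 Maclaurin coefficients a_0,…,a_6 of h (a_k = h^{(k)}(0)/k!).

L = (50 - 8·x + 8·x^2)·Dx + (-9 + 22·x - 12·x^2 + 8·x^3)·Dx^2 + (50 - 8·x + 8·x^2)·Dx^3 + (-9 + 22·x - 12·x^2 + 8·x^3)·Dx^4  (order 4).
h: a_k = 0, 4, 5, 16/3, 95/12, 64/5, 7681/360, …
ICs: h(0) = 0, h′(0) = 4, h′′(0) = 10, h′′′(0) = 32.

f: a_k = 4, 8, 16, 32, 64, 128, 256, …
g: a_k = 0, 2, 0, -1/3, 0, 1/60, 0, …
h₀=f+g: left-lcm gives L₀, ord ≤ 3.
Integrate: L := L₀·Dx.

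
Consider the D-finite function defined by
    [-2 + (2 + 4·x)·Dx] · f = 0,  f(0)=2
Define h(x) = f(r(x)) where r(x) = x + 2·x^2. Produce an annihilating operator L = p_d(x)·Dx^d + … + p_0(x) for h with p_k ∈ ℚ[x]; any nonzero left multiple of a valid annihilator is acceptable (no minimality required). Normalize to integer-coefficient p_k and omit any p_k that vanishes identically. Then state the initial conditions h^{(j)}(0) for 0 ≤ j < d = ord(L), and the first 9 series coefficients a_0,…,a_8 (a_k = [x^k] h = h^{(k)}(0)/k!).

f: a_k = 2, 2, -1, 1, -5/4, 7/4, -21/8, 33/8, -429/64, …
f∘r: x↦r, Dx↦Dx/r' in L_f ⇒ L₀.
L = (-1 - 4·x) + (1 + 2·x + 4·x^2)·Dx  (order 1).
h: a_k = 2, 2, 3, -3, 3/4, 15/4, -57/8, 21/8, 867/64, …
ICs: h(0) = 2.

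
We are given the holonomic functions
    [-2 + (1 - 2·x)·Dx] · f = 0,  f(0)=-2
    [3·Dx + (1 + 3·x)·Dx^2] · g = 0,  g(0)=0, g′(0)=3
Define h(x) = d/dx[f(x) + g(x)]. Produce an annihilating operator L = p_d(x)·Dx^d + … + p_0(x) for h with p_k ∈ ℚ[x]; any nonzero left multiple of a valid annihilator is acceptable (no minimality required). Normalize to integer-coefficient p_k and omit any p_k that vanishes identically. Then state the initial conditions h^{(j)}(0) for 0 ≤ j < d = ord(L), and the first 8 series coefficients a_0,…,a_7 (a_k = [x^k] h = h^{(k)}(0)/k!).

f: a_k = -2, -4, -8, -16, -32, -64, -128, -256, …
g: a_k = 0, 3, -9/2, 9, -81/4, 243/5, -243/2, 2187/7, …
Weyl lclm of L_f,L_g ⇒ L₀ (ord ≤ 3).
h=h₀': d/dx-closure on L₀ ⇒ L.
L = (144 + 72·x) + (6 + 216·x + 144·x^2)·Dx + (-7 - 13·x + 36·x^2 + 36·x^3)·Dx^2  (order 2).
h: a_k = -1, -25, -21, -209, -77, -1497, 395, -10657, …
ICs: h(0) = -1, h′(0) = -25.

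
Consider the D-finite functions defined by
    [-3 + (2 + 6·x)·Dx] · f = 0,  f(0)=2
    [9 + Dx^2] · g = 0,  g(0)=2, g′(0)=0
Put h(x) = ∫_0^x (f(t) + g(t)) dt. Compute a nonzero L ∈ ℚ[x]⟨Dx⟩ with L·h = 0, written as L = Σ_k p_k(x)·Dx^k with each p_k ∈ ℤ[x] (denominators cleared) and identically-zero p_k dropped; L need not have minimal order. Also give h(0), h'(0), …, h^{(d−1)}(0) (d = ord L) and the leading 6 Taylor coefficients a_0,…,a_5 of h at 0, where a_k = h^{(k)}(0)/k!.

L = (-63 - 216·x - 324·x^2)·Dx + (18 + 198·x + 648·x^2 + 648·x^3)·Dx^2 + (-7 - 24·x - 36·x^2)·Dx^3 + (2 + 22·x + 72·x^2 + 72·x^3)·Dx^4  (order 4).
h: a_k = 0, 4, 3/2, -15/4, 27/32, 27/320, …
ICs: h(0) = 0, h′(0) = 4, h′′(0) = 3, h′′′(0) = -45/2.

f: a_k = 2, 3, -9/4, 27/8, -405/64, 1701/128, …
g: a_k = 2, 0, -9, 0, 27/4, 0, …
Sum ⇒ L₀ = lclm(L_f,L_g) in ℚ(x)⟨Dx⟩.
Integrate: L := L₀·Dx.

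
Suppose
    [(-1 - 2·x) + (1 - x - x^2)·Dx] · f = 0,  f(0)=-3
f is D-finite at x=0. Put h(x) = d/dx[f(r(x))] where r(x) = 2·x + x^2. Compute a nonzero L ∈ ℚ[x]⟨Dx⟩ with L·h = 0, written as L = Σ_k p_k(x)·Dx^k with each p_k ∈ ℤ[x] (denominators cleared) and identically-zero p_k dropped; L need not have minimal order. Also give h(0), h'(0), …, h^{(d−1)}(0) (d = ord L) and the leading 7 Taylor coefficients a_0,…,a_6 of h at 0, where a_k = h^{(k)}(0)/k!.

f: a_k = -3, -3, -6, -9, -15, -24, -39, …
Change of var in L_f (x↦r) gives L₀.
h=h₀': d/dx-closure on L₀ ⇒ L.
L = (9 + 42·x + 105·x^2 + 164·x^3 + 141·x^4 + 60·x^5 + 10·x^6) + (-1 - 3·x + 9·x^2 + 39·x^3 + 55·x^4 + 39·x^5 + 14·x^6 + 2·x^7)·Dx  (order 1).
h: a_k = -6, -54, -288, -1416, -6510, -28710, -123144, …
ICs: h(0) = -6.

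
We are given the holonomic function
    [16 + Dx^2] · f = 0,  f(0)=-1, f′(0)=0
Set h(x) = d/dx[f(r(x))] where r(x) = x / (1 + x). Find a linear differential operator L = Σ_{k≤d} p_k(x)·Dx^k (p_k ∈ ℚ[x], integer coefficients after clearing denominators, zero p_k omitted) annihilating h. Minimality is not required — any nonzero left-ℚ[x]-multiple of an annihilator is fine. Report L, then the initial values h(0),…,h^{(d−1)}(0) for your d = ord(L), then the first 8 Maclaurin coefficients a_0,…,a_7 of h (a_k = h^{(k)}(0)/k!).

L = (22 + 12·x + 6·x^2) + (6 + 18·x + 18·x^2 + 6·x^3)·Dx + (1 + 4·x + 6·x^2 + 4·x^3 + x^4)·Dx^2  (order 2).
h: a_k = 0, 16, -48, 160/3, 160/3, -5488/15, 4592/5, -100544/63, …
ICs: h(0) = 0, h′(0) = 16.

f: a_k = -1, 0, 8, 0, -32/3, 0, 256/45, 0, …
h₀=f(r): pull back L_f along r ⇒ L₀.
h₀' ⇒ L via d/dx closure of L₀.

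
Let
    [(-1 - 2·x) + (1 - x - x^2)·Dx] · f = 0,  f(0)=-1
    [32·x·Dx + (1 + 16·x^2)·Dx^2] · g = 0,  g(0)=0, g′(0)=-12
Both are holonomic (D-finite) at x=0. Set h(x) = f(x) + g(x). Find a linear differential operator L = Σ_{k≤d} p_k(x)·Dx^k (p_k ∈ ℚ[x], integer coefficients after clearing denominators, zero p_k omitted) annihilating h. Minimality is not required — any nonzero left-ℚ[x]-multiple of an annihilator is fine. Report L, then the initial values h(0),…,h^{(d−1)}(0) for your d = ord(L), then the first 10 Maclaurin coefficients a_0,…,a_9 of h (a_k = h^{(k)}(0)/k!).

f: a_k = -1, -1, -2, -3, -5, -8, -13, -21, -34, -55, …
g: a_k = 0, -12, 0, 64, 0, -3072/5, 0, 49152/7, 0, -262144/3, …
L₀ := lclm(L_f,L_g); ord L₀ ≤ 1+2.
L = (-64 + 256·x + 3904·x^2 + 6912·x^3 + 9696·x^4 + 1536·x^6)·Dx + (25 + 24·x - 542·x^2 + 780·x^3 + 6800·x^4 + 6560·x^5 + 768·x^6 + 1536·x^7)·Dx^2 + (-2 - 17·x - 62·x^2 - 202·x^3 - 445·x^4 + 1136·x^5 + 576·x^6 + 256·x^7 + 256·x^8)·Dx^3  (order 3).
h: a_k = -1, -13, -2, 61, -5, -3112/5, -13, 49005/7, -34, -262309/3, …
ICs: h(0) = -1, h′(0) = -13, h′′(0) = -4.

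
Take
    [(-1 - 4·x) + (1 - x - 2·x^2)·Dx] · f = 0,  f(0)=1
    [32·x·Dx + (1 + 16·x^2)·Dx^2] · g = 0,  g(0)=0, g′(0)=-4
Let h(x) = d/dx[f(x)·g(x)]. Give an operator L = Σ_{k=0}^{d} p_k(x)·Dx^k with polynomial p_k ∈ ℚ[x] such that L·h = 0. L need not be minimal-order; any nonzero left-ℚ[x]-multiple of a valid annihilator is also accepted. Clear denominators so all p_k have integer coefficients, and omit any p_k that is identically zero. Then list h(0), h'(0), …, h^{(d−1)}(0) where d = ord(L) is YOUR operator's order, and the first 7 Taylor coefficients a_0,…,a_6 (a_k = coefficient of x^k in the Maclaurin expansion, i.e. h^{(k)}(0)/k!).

L = (-36 + 2880·x^2 + 6144·x^3 + 18432·x^4) + (11 + 60·x - 144·x^2 - 64·x^3 + 6144·x^4 + 12288·x^5)·Dx + (-1 - 7·x - 54·x^2 - 48·x^3 - 512·x^4 + 1024·x^5 + 1536·x^6)·Dx^2  (order 2).
h: a_k = -4, -8, 28, 16/3, -924, -5464/5, 187828/15, …
ICs: h(0) = -4, h′(0) = -8.

f: a_k = 1, 1, 3, 5, 11, 21, 43, …
g: a_k = 0, -4, 0, 64/3, 0, -1024/5, 0, …
Product ⇒ symmetric product L₀, ord ≤ 2.
Differentiate: ansatz ord ≤ ord L₀ ⇒ L.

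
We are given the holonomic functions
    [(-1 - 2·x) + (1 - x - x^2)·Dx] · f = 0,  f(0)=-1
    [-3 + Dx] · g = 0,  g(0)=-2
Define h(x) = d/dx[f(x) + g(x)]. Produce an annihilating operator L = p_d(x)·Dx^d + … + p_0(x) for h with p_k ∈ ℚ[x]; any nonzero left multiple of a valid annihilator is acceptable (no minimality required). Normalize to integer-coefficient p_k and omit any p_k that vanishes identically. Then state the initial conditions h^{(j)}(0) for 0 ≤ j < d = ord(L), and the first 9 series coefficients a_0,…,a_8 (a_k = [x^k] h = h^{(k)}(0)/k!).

L = (18 + 126·x + 144·x^2 + 180·x^3 + 54·x^4) + (-9 - 48·x - 81·x^2 - 24·x^3 + 45·x^4 + 18·x^5)·Dx + (1 + 2·x + 11·x^2 - 12·x^3 - 21·x^4 - 6·x^5)·Dx^2  (order 2).
h: a_k = -7, -22, -36, -47, -241/4, -1803/20, -6123/40, -76889/280, -1110987/2240, …
ICs: h(0) = -7, h′(0) = -22.

f: a_k = -1, -1, -2, -3, -5, -8, -13, -21, -34, …
g: a_k = -2, -6, -9, -9, -27/4, -81/20, -81/40, -243/280, -729/2240, …
f+g: L₀ = lclm(L_f,L_g), ord ≤ 1+1.
Differentiate: ansatz ord ≤ ord L₀ ⇒ L.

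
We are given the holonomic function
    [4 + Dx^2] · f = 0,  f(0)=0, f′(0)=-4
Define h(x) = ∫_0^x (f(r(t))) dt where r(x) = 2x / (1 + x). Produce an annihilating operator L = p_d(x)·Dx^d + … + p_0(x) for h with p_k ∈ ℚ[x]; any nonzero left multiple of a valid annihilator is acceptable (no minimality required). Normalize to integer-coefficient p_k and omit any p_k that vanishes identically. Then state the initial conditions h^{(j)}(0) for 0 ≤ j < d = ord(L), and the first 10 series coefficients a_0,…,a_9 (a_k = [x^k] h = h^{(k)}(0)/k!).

f: a_k = 0, -4, 0, 8/3, 0, -8/15, 0, 16/315, 0, -8/2835, …
h₀=f(r): pull back L_f along r ⇒ L₀.
h=∫h₀ ⇒ L = L₀·Dx.
L = 16·Dx + (2 + 6·x + 6·x^2 + 2·x^3)·Dx^2 + (1 + 4·x + 6·x^2 + 4·x^3 + x^4)·Dx^3  (order 3).
h: a_k = 0, 0, -4, 8/3, 10/3, -56/5, 772/45, -120/7, 2461/315, 5032/405, …
ICs: h(0) = 0, h′(0) = 0, h′′(0) = -8.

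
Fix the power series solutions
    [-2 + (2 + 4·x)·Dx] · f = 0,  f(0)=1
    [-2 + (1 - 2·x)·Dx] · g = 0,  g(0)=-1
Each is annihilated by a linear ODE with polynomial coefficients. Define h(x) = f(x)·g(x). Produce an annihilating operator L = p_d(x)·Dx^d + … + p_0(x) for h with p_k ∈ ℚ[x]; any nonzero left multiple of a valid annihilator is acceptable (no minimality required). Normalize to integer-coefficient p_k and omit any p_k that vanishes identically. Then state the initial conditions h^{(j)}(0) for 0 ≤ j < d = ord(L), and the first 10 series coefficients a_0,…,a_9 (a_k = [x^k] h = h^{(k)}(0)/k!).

L = (3 + 2·x) + (-1 + 4·x^2)·Dx  (order 1).
h: a_k = -1, -3, -11/2, -23/2, -179/8, -365/8, -1439/16, -2911/16, -46147/128, -93009/128, …
ICs: h(0) = -1.

f: a_k = 1, 1, -1/2, 1/2, -5/8, 7/8, -21/16, 33/16, -429/128, 715/128, …
g: a_k = -1, -2, -4, -8, -16, -32, -64, -128, -256, -512, …
Product ⇒ symmetric product L₀, ord ≤ 1.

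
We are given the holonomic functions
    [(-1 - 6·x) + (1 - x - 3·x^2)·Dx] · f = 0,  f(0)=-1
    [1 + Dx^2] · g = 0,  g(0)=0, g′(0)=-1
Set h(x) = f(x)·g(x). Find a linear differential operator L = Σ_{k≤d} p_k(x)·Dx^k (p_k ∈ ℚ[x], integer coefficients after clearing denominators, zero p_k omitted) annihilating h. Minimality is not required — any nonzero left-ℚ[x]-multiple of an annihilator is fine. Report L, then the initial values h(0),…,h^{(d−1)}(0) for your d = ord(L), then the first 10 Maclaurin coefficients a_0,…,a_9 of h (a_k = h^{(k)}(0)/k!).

f: a_k = -1, -1, -4, -7, -19, -40, -97, -217, -508, -1159, …
g: a_k = 0, -1, 0, 1/6, 0, -1/120, 0, 1/5040, 0, -1/362880, …
L₀ := L_f ⊗_s L_g (sym. prod.), ord ≤ 2.
L = (5 + x + 3·x^2) + (2 + 12·x)·Dx + (-1 + x + 3·x^2)·Dx^2  (order 2).
h: a_k = 0, 1, 1, 23/6, 41/6, 2201/120, 4661/120, 473087/5040, 1060373/5040, 25504807/51840, …
ICs: h(0) = 0, h′(0) = 1.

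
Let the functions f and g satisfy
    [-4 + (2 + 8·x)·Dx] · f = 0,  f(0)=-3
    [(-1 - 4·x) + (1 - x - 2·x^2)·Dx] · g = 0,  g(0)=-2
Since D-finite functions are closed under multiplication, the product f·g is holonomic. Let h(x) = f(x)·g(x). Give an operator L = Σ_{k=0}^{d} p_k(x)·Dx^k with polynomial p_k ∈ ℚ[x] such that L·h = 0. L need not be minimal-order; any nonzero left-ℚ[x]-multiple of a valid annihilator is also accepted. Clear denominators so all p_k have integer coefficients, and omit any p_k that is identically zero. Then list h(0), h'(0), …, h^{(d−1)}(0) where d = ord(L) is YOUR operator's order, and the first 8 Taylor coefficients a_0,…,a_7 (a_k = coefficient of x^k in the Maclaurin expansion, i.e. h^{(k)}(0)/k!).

L = (3 + 6·x + 12·x^2) + (-1 - 3·x + 6·x^2 + 8·x^3)·Dx  (order 1).
h: a_k = 6, 18, 18, 78, 54, 378, -18, 2322, …
ICs: h(0) = 6.

f: a_k = -3, -6, 6, -12, 30, -84, 252, -792, …
g: a_k = -2, -2, -6, -10, -22, -42, -86, -170, …
h₀=f·g: eliminate ⇒ L₀, order ≤ 1·1.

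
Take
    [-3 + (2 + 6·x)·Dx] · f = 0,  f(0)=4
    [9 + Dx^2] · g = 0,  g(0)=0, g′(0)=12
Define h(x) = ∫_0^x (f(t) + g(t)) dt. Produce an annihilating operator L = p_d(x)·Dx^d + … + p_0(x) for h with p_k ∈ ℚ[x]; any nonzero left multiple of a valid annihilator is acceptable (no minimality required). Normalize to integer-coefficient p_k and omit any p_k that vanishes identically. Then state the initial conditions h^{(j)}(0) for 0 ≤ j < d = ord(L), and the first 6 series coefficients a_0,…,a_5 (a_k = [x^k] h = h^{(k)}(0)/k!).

L = (-63 - 216·x - 324·x^2)·Dx + (18 + 198·x + 648·x^2 + 648·x^3)·Dx^2 + (-7 - 24·x - 36·x^2)·Dx^3 + (2 + 22·x + 72·x^2 + 72·x^3)·Dx^4  (order 4).
h: a_k = 0, 4, 9, -3/2, -45/16, -81/32, …
ICs: h(0) = 0, h′(0) = 4, h′′(0) = 18, h′′′(0) = -9.

f: a_k = 4, 6, -9/2, 27/4, -405/32, 1701/64, …
g: a_k = 0, 12, 0, -18, 0, 81/10, …
Weyl lclm of L_f,L_g ⇒ L₀ (ord ≤ 3).
∫: right-multiply L₀ by Dx.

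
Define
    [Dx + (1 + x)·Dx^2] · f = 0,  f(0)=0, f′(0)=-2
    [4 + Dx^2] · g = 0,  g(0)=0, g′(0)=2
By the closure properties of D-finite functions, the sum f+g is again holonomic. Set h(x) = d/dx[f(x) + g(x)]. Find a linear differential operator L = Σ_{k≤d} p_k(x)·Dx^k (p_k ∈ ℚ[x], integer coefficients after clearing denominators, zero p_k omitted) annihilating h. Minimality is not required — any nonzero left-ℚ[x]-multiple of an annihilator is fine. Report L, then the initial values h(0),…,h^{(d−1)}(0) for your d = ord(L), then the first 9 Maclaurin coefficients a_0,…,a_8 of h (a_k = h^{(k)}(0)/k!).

f: a_k = 0, -2, 1, -2/3, 1/2, -2/5, 1/3, -2/7, 1/4, …
g: a_k = 0, 2, 0, -4/3, 0, 4/15, 0, -8/315, 0, …
f+g: L₀ = lclm(L_f,L_g), ord ≤ 2+2.
Derive L from L₀ (diff closure).
L = (20 + 16·x + 8·x^2) + (12 + 28·x + 24·x^2 + 8·x^3)·Dx + (5 + 4·x + 2·x^2)·Dx^2 + (3 + 7·x + 6·x^2 + 2·x^3)·Dx^3  (order 3).
h: a_k = 0, 2, -6, 2, -2/3, 2, -98/45, 2, -626/315, …
ICs: h(0) = 0, h′(0) = 2, h′′(0) = -12.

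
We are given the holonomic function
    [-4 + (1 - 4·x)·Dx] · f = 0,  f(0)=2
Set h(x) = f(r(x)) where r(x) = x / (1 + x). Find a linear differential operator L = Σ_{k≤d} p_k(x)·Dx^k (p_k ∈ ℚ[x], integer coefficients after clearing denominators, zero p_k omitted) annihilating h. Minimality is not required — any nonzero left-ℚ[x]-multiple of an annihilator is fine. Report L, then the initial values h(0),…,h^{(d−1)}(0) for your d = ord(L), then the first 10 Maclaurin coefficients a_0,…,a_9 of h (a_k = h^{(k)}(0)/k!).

f: a_k = 2, 8, 32, 128, 512, 2048, 8192, 32768, 131072, 524288, …
Substitute x→r, Dx→(1/r')Dx; clear ⇒ L₀.
L = 4 + (-1 + 2·x + 3·x^2)·Dx  (order 1).
h: a_k = 2, 8, 24, 72, 216, 648, 1944, 5832, 17496, 52488, …
ICs: h(0) = 2.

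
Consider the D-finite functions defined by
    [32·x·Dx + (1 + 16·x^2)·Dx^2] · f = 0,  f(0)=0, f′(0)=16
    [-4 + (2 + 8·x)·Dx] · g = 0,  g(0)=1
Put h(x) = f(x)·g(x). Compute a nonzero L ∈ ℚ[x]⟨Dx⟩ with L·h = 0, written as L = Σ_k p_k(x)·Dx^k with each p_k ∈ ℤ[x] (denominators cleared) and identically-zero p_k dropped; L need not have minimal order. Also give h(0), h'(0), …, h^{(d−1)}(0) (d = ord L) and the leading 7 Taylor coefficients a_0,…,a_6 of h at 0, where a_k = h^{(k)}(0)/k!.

f: a_k = 0, 16, 0, -256/3, 0, 4096/5, 0, …
g: a_k = 1, 2, -2, 4, -10, 28, -84, …
Product ⇒ symmetric product L₀, ord ≤ 2.
L = (12 - 64·x - 64·x^2) + (-4 + 16·x + 192·x^2 + 256·x^3)·Dx + (1 + 8·x + 32·x^2 + 128·x^3 + 256·x^4)·Dx^2  (order 2).
h: a_k = 0, 16, 32, -352/3, -320/3, 12448/15, 26176/15, …
ICs: h(0) = 0, h′(0) = 16.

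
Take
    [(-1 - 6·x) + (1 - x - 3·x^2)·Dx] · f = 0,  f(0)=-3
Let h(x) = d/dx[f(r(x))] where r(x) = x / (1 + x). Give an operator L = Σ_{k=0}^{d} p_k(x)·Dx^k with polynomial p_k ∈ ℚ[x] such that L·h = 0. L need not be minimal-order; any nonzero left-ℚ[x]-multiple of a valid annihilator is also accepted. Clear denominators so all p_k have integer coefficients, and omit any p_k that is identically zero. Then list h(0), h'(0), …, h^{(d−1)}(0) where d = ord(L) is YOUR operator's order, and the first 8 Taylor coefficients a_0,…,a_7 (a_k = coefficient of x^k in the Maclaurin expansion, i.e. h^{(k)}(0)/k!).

f: a_k = -3, -3, -12, -21, -57, -120, -291, -651, …
f∘r: x↦r, Dx↦Dx/r' in L_f ⇒ L₀.
Derive L from L₀ (diff closure).
L = (6 + 18·x + 72·x^2 + 42·x^3) + (-1 - 9·x - 12·x^2 + 17·x^3 + 21·x^4)·Dx  (order 1).
h: a_k = -3, -18, 0, -108, 135, -648, 1323, -4104, …
ICs: h(0) = -3.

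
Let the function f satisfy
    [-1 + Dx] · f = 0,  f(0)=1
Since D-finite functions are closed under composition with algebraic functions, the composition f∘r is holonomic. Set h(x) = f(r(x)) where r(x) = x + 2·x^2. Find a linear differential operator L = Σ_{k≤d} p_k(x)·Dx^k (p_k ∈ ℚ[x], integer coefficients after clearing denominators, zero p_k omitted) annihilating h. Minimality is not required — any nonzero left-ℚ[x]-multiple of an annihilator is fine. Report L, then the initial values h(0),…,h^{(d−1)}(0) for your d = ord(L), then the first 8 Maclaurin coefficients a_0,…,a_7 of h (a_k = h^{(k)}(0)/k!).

L = (-1 - 4·x) + Dx  (order 1).
h: a_k = 1, 1, 5/2, 13/6, 73/24, 281/120, 1741/720, 1697/1008, …
ICs: h(0) = 1.

f: a_k = 1, 1, 1/2, 1/6, 1/24, 1/120, 1/720, 1/5040, …
Substitute x→r, Dx→(1/r')Dx; clear ⇒ L₀.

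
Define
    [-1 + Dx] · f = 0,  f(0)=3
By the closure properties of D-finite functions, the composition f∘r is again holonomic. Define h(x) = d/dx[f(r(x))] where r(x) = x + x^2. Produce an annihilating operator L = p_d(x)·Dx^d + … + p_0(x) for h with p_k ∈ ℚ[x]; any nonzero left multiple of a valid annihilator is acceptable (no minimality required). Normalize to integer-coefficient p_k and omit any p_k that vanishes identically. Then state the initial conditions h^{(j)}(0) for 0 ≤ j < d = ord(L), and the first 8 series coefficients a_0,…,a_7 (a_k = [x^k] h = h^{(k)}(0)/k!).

f: a_k = 3, 3, 3/2, 1/2, 1/8, 1/40, 1/240, 1/1680, …
Change of var in L_f (x↦r) gives L₀.
Derive L from L₀ (diff closure).
L = (3 + 4·x + 4·x^2) + (-1 - 2·x)·Dx  (order 1).
h: a_k = 3, 9, 21/2, 25/2, 81/8, 331/40, 1303/240, 1979/560, …
ICs: h(0) = 3.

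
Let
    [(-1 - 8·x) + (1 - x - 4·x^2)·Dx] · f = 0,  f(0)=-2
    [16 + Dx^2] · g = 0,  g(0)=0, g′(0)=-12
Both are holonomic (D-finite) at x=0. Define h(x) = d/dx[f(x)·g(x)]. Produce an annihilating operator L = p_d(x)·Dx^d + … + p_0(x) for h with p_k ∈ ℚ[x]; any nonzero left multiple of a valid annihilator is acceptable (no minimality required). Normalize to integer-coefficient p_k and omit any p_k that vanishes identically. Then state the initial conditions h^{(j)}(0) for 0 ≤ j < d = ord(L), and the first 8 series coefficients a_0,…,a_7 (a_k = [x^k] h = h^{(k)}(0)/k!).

L = (-12 - 64·x - 224·x^2 + 256·x^3 + 512·x^4) + (-1 - 4·x + 48·x^2 + 128·x^3)·Dx + (1 - 3·x - 10·x^2 + 16·x^3 + 32·x^4)·Dx^2  (order 2).
h: a_k = 24, 48, 168, 608, 2136, 31056/5, 286072/15, 5766848/105, …
ICs: h(0) = 24, h′(0) = 48.

f: a_k = -2, -2, -10, -18, -58, -130, -362, -882, …
g: a_k = 0, -12, 0, 32, 0, -128/5, 0, 1024/105, …
h₀=f·g: eliminate ⇒ L₀, order ≤ 1·2.
Differentiate: ansatz ord ≤ ord L₀ ⇒ L.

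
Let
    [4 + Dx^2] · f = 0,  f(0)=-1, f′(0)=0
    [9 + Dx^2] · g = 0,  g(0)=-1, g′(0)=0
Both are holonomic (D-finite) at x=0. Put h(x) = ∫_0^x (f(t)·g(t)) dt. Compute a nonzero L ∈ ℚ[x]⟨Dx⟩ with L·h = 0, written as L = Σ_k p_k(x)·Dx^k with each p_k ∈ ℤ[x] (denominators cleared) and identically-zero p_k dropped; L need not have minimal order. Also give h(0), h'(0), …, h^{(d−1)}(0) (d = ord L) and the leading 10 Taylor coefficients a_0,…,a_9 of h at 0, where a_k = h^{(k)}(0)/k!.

f: a_k = -1, 0, 2, 0, -2/3, 0, 4/45, 0, -2/315, 0, …
g: a_k = -1, 0, 9/2, 0, -27/8, 0, 81/80, 0, -729/4480, 0, …
L₀ := L_f ⊗_s L_g (sym. prod.), ord ≤ 4.
h=∫h₀ ⇒ L = L₀·Dx.
L = 25·Dx + 26·Dx^3 + Dx^5  (order 5).
h: a_k = 0, 1, 0, -13/6, 0, 313/120, 0, -7813/5040, 0, 195313/362880, …
ICs: h(0) = 0, h′(0) = 1, h′′(0) = 0, h′′′(0) = -13, h′′′′(0) = 0.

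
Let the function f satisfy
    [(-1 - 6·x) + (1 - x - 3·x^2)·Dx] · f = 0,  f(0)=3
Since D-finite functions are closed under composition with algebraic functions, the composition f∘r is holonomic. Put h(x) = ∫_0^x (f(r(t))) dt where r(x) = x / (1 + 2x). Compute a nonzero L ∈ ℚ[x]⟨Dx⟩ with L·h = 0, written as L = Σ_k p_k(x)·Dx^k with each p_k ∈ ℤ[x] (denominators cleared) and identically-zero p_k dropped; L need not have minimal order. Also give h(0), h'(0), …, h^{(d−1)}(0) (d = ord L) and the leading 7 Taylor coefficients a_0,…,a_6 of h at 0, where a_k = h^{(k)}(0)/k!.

f: a_k = 3, 3, 12, 21, 57, 120, 291, …
Substitute x→r, Dx→(1/r')Dx; clear ⇒ L₀.
h=∫h₀ ⇒ L = L₀·Dx.
L = (1 + 8·x)·Dx + (-1 - 5·x - 5·x^2 + 2·x^3)·Dx^2  (order 2).
h: a_k = 0, 3, 3/2, 2, -15/4, 51/5, -28, …
ICs: h(0) = 0, h′(0) = 3.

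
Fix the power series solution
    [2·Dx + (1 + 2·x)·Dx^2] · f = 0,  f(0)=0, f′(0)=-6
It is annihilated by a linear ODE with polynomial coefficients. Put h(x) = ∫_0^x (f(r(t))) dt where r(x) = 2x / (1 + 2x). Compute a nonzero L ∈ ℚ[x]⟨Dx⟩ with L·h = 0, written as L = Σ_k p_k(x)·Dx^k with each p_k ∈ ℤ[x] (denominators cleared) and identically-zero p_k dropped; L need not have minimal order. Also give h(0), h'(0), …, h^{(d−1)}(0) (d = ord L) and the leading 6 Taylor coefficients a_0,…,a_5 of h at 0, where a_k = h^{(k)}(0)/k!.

L = (8 + 24·x)·Dx^2 + (1 + 8·x + 12·x^2)·Dx^3  (order 3).
h: a_k = 0, 0, -6, 16, -52, 192, …
ICs: h(0) = 0, h′(0) = 0, h′′(0) = -12.

f: a_k = 0, -6, 6, -8, 12, -96/5, …
h₀=f(r): pull back L_f along r ⇒ L₀.
h=∫₀ˣh₀: take L = L₀·Dx.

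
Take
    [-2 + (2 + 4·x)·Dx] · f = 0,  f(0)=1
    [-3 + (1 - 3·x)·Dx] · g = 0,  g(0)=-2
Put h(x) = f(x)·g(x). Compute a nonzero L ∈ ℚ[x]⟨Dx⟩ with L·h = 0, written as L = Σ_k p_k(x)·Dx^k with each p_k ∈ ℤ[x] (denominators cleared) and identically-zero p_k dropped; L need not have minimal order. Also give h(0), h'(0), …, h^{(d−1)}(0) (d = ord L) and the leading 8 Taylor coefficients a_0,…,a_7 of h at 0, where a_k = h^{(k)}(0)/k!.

L = (4 + 3·x) + (-1 + x + 6·x^2)·Dx  (order 1).
h: a_k = -2, -8, -23, -70, -835/4, -628, -15051/8, -22593/4, …
ICs: h(0) = -2.

f: a_k = 1, 1, -1/2, 1/2, -5/8, 7/8, -21/16, 33/16, …
g: a_k = -2, -6, -18, -54, -162, -486, -1458, -4374, …
h₀=f·g: eliminate ⇒ L₀, order ≤ 1·1.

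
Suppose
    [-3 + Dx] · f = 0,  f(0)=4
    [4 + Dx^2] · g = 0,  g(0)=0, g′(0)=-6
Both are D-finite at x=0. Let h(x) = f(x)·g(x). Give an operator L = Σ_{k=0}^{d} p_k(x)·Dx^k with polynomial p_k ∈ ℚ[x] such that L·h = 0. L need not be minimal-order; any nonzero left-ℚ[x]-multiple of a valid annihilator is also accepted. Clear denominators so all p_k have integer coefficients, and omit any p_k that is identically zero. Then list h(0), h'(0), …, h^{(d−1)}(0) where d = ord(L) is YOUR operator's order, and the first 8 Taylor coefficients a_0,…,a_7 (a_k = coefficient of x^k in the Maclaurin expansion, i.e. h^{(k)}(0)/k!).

L = 13 - 6·Dx + Dx^2  (order 2).
h: a_k = 0, -24, -72, -92, -60, -61/5, 69/5, 3277/210, …
ICs: h(0) = 0, h′(0) = -24.

f: a_k = 4, 12, 18, 18, 27/2, 81/10, 81/20, 243/140, …
g: a_k = 0, -6, 0, 4, 0, -4/5, 0, 8/105, …
h₀=f·g: eliminate ⇒ L₀, order ≤ 1·2.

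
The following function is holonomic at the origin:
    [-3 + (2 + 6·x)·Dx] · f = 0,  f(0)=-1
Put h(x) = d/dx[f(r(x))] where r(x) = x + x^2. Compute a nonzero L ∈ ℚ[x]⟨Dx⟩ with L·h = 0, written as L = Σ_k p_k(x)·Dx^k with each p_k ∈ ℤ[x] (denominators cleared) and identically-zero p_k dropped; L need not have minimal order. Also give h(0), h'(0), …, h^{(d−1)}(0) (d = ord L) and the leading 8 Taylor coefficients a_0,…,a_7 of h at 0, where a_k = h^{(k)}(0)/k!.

f: a_k = -1, -3/2, 9/8, -27/16, 405/128, -1701/256, 15309/1024, -72171/2048, …
L₀ from L_f via x↦r, Dx↦r'^{-1}Dx.
Derive L from L₀ (diff closure).
L = 1 + (-2 - 10·x - 18·x^2 - 12·x^3)·Dx  (order 1).
h: a_k = -3/2, -3/4, 27/16, -99/32, 1215/256, -2997/512, 9639/2048, 6237/4096, …
ICs: h(0) = -3/2.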